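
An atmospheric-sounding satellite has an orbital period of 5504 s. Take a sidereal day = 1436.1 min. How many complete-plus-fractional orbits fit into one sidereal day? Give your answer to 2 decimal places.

15.66

Orbits per sidereal day = 86166 / 5504.0 = 15.655.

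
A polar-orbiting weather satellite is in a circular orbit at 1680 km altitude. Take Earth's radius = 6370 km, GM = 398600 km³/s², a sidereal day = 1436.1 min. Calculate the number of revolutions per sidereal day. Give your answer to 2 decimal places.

11.99

Semi-major axis a = 6370 + 1680 = 8050 km. Period T = 2π√(a³/μ) = 2π√(8050³/398600) = 7187.9 s = 119.80 min.
Orbits per sidereal day = 86166 / 7187.9 = 11.988.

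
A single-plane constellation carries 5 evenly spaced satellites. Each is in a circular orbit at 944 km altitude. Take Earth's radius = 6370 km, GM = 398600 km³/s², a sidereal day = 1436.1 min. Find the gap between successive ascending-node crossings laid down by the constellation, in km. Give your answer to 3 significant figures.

578 km

Semi-major axis a = 6370 + 944 = 7314 km. Period T = 2π√(a³/μ) = 2π√(7314³/398600) = 6225.1 s = 103.75 min.
Single-satellite node shift = (6225.1/86166) × 360° = 26.01°.
With 5 satellites evenly phased, successive equator crossings are 26.01/5 = 5.202° apart.
That is 5.202 × 111.2 = 578 km at the equator.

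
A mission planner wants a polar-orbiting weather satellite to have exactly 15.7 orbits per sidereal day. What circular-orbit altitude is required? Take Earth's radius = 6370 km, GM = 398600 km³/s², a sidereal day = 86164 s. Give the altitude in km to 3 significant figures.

355 km

Required period T = 86164 / 15.7 = 5488.2 s.
From T = 2π√(a³/μ): a = (μ T²/4π²)^(1/3) = (398600 × 5488.2² / 4π²)^(1/3) = 6725 km.
Altitude h = a − R = 6725 − 6370 = 355 km.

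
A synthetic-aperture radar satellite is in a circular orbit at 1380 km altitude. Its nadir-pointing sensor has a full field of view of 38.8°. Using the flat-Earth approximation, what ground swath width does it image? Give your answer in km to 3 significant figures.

972 km

Half-angle = 38.8°/2 = 19.4°.
Swath width ≈ 2h·tan(θ/2) = 2 × 1380 × tan(19.4°) = 971.9 km.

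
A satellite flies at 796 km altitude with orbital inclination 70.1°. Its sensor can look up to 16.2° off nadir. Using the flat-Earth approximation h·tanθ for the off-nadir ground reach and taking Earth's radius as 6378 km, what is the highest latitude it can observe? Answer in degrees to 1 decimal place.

72.2°

For a prograde orbit the ground track reaches latitude ±i = ±70.1°.
Sensor half-swath on the ground ≈ 796·tan(16.2°) = 231 km = 2.08° of latitude.
Maximum observable latitude ≈ 70.1 + 2.08 = 72.2°.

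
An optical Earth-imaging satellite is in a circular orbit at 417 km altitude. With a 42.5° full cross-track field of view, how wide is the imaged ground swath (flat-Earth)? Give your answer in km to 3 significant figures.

324 km

Half-angle = 42.5°/2 = 21.25°.
Swath width ≈ 2h·tan(θ/2) = 2 × 417 × tan(21.25°) = 324.3 km.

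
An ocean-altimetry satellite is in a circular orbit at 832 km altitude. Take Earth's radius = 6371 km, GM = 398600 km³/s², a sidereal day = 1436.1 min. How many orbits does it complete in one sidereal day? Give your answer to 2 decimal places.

14.16

Semi-major axis a = 6371 + 832 = 7203 km. Period T = 2π√(a³/μ) = 2π√(7203³/398600) = 6083.9 s = 101.40 min.
Orbits per sidereal day = 86166 / 6083.9 = 14.163.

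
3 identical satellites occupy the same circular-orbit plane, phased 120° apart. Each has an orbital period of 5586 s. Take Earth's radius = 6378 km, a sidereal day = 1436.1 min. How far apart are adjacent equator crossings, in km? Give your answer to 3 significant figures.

866 km

Single-satellite node shift = (5586.0/86166) × 360° = 23.34°.
With 3 satellites evenly phased, successive equator crossings are 23.34/3 = 7.779° apart.
That is 7.779 × 111.3 = 866 km at the equator.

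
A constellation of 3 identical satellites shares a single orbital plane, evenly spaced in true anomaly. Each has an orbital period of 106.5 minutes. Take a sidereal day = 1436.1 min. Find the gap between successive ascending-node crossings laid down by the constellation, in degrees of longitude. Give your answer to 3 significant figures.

T = 106.5 min = 6390.0 s.
Single-satellite node shift = (6390.0/86166) × 360° = 26.70°.
With 3 satellites evenly phased, successive equator crossings are 26.70/3 = 8.899° apart.

8.90°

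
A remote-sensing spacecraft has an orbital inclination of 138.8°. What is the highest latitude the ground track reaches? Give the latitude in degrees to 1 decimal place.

Retrograde orbit: the ground track reaches ±(180° − i) = ±(180 − 138.8) = ±41.2°.

41.2°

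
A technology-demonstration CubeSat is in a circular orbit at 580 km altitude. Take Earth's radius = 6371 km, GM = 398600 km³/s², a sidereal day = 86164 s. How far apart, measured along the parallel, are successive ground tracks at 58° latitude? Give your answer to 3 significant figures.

Semi-major axis a = 6371 + 580 = 6951 km. Period T = 2π√(a³/μ) = 2π√(6951³/398600) = 5767.4 s = 96.12 min.
Node shift per orbit = (5767.4/86164) × 360° = 24.10°.
Equatorial spacing = 24.10 × 111.2 km/° = 2679 km.
At 58° latitude, spacing = 2679 × cos(58°) = 1420 km.

1420 km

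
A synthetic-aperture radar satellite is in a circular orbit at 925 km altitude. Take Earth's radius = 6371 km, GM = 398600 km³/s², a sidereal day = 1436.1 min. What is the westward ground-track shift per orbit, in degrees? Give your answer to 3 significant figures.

25.9°

Semi-major axis a = 6371 + 925 = 7296 km. Period T = 2π√(a³/μ) = 2π√(7296³/398600) = 6202.1 s = 103.37 min.
During one orbit Earth rotates (6202.1 / 86166) × 360° = 25.91°.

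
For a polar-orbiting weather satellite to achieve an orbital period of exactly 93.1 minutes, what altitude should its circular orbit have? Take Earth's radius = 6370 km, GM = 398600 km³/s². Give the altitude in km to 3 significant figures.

T = 93.1 min = 5586.0 s.
From T = 2π√(a³/μ): a = (μ T²/4π²)^(1/3) = (398600 × 5586.0² / 4π²)^(1/3) = 6804 km.
Altitude h = a − R = 6804 − 6370 = 434 km.

434 km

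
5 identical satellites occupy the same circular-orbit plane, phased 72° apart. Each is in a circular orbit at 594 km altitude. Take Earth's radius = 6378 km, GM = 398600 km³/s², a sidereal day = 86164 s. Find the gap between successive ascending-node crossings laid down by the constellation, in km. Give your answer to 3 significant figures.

Semi-major axis a = 6378 + 594 = 6972 km. Period T = 2π√(a³/μ) = 2π√(6972³/398600) = 5793.6 s = 96.56 min.
Single-satellite node shift = (5793.6/86164) × 360° = 24.21°.
With 5 satellites evenly phased, successive equator crossings are 24.21/5 = 4.841° apart.
That is 4.841 × 111.3 = 539 km at the equator.

539 km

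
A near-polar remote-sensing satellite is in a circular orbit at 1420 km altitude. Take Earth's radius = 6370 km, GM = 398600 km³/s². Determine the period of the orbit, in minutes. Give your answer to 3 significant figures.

Semi-major axis a = 6370 + 1420 = 7790 km. Period T = 2π√(a³/μ) = 2π√(7790³/398600) = 6842.5 s = 114.04 min.

114 min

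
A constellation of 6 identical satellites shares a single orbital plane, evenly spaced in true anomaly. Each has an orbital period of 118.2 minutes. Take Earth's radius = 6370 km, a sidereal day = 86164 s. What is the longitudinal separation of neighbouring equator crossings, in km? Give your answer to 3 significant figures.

T = 118.2 min = 7092.0 s.
Single-satellite node shift = (7092.0/86164) × 360° = 29.63°.
With 6 satellites evenly phased, successive equator crossings are 29.63/6 = 4.938° apart.
That is 4.938 × 111.2 = 549 km at the equator.

549 km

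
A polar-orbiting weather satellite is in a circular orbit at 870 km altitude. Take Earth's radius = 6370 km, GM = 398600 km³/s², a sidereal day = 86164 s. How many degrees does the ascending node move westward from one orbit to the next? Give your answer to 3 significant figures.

25.6°

Semi-major axis a = 6370 + 870 = 7240 km. Period T = 2π√(a³/μ) = 2π√(7240³/398600) = 6130.8 s = 102.18 min.
During one orbit Earth rotates (6130.8 / 86164) × 360° = 25.62°.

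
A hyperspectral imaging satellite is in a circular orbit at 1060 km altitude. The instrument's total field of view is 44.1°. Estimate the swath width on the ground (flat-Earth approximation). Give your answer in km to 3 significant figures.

Half-angle = 44.1°/2 = 22.05°.
Swath width ≈ 2h·tan(θ/2) = 2 × 1060 × tan(22.05°) = 858.7 km.

859 km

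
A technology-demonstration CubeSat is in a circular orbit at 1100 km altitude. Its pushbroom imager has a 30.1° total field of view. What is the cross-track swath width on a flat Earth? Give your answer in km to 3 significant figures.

Half-angle = 30.1°/2 = 15.05°.
Swath width ≈ 2h·tan(θ/2) = 2 × 1100 × tan(15.05°) = 591.5 km.

592 km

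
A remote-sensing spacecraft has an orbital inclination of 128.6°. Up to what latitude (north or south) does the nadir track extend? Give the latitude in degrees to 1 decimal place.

51.4°

Retrograde orbit: the ground track reaches ±(180° − i) = ±(180 − 128.6) = ±51.4°.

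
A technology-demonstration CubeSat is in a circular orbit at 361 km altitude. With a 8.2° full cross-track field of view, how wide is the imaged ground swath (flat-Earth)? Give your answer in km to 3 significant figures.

Half-angle = 8.2°/2 = 4.1°.
Swath width ≈ 2h·tan(θ/2) = 2 × 361 × tan(4.1°) = 51.8 km.

51.8 km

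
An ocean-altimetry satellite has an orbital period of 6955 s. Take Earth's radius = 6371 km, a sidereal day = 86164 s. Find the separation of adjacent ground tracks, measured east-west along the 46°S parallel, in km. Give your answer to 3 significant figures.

2240 km

Node shift per orbit = (6955.0/86164) × 360° = 29.06°.
Equatorial spacing = 29.06 × 111.2 km/° = 3231 km.
At 46° latitude, spacing = 3231 × cos(46°) = 2245 km.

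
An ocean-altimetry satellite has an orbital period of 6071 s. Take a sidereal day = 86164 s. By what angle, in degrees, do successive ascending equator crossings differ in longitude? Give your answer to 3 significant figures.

During one orbit Earth rotates (6071.0 / 86164) × 360° = 25.37°.

25.4°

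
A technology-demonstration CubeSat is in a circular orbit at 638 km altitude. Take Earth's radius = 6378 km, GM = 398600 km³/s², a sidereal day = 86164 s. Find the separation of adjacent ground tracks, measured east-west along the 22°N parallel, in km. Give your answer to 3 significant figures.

2520 km

Semi-major axis a = 6378 + 638 = 7016 km. Period T = 2π√(a³/μ) = 2π√(7016³/398600) = 5848.5 s = 97.48 min.
Node shift per orbit = (5848.5/86164) × 360° = 24.44°.
Equatorial spacing = 24.44 × 111.3 km/° = 2720 km.
At 22° latitude, spacing = 2720 × cos(22°) = 2522 km.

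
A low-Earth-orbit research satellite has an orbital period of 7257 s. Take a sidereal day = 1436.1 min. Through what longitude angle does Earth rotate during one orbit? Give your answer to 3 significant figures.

30.3°

During one orbit Earth rotates (7257.0 / 86166) × 360° = 30.32°.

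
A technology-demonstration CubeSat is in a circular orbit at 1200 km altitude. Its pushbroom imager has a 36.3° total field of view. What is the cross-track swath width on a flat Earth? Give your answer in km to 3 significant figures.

Half-angle = 36.3°/2 = 18.15°.
Swath width ≈ 2h·tan(θ/2) = 2 × 1200 × tan(18.15°) = 786.8 km.

787 km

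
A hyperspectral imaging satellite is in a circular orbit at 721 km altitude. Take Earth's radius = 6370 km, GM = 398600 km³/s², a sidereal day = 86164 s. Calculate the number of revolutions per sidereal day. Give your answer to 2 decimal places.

14.50

Semi-major axis a = 6370 + 721 = 7091 km. Period T = 2π√(a³/μ) = 2π√(7091³/398600) = 5942.5 s = 99.04 min.
Orbits per sidereal day = 86164 / 5942.5 = 14.500.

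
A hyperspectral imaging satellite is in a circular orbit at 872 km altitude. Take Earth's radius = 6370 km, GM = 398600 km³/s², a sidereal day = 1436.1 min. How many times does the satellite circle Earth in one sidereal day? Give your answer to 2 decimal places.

14.05

Semi-major axis a = 6370 + 872 = 7242 km. Period T = 2π√(a³/μ) = 2π√(7242³/398600) = 6133.4 s = 102.22 min.
Orbits per sidereal day = 86166 / 6133.4 = 14.049.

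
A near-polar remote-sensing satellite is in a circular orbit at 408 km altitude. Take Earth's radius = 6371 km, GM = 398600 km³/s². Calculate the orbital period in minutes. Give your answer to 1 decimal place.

92.6 min

Semi-major axis a = 6371 + 408 = 6779 km. Period T = 2π√(a³/μ) = 2π√(6779³/398600) = 5554.7 s = 92.58 min.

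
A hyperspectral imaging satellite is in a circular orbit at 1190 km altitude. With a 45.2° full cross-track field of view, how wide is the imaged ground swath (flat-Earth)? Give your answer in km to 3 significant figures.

Half-angle = 45.2°/2 = 22.6°.
Swath width ≈ 2h·tan(θ/2) = 2 × 1190 × tan(22.6°) = 990.7 km.

991 km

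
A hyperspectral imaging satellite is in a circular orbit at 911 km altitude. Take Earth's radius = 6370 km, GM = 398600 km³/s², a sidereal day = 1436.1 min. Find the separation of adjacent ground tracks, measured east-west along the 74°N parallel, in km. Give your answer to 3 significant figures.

Semi-major axis a = 6370 + 911 = 7281 km. Period T = 2π√(a³/μ) = 2π√(7281³/398600) = 6183.0 s = 103.05 min.
Node shift per orbit = (6183.0/86166) × 360° = 25.83°.
Equatorial spacing = 25.83 × 111.2 km/° = 2872 km.
At 74° latitude, spacing = 2872 × cos(74°) = 792 km.

792 km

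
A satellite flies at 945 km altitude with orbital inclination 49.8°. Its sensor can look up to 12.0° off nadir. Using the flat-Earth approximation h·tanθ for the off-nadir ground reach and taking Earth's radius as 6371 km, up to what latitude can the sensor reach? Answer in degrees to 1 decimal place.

51.6°

For a prograde orbit the ground track reaches latitude ±i = ±49.8°.
Sensor half-swath on the ground ≈ 945·tan(12.0°) = 201 km = 1.81° of latitude.
Maximum observable latitude ≈ 49.8 + 1.81 = 51.6°.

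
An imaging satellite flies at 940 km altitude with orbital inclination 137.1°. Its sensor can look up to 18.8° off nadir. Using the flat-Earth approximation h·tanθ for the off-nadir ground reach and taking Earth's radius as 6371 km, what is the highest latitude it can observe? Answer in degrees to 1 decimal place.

Retrograde orbit: the ground track reaches ±(180° − i) = ±(180 − 137.1) = ±42.9°.
Sensor half-swath on the ground ≈ 940·tan(18.8°) = 320 km = 2.88° of latitude.
Maximum observable latitude ≈ 42.9 + 2.88 = 45.8°.

45.8°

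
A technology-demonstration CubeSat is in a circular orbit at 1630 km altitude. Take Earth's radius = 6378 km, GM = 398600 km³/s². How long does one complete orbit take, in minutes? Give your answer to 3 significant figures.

Semi-major axis a = 6378 + 1630 = 8008 km. Period T = 2π√(a³/μ) = 2π√(8008³/398600) = 7131.8 s = 118.86 min.

119 min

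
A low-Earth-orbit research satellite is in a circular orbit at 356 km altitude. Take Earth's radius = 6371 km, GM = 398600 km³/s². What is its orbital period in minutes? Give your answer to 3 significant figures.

Semi-major axis a = 6371 + 356 = 6727 km. Period T = 2π√(a³/μ) = 2π√(6727³/398600) = 5490.9 s = 91.51 min.

91.5 min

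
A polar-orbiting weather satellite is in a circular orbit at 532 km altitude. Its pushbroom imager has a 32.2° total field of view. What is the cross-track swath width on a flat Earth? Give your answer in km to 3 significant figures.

307 km

Half-angle = 32.2°/2 = 16.1°.
Swath width ≈ 2h·tan(θ/2) = 2 × 532 × tan(16.1°) = 307.1 km.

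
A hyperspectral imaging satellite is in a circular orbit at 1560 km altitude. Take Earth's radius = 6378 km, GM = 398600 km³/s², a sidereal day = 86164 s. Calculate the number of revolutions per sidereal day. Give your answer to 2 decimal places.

Semi-major axis a = 6378 + 1560 = 7938 km. Period T = 2π√(a³/μ) = 2π√(7938³/398600) = 7038.5 s = 117.31 min.
Orbits per sidereal day = 86164 / 7038.5 = 12.242.

12.24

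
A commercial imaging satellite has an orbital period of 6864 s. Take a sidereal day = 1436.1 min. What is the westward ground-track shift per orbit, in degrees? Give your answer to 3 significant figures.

During one orbit Earth rotates (6864.0 / 86166) × 360° = 28.68°.

28.7°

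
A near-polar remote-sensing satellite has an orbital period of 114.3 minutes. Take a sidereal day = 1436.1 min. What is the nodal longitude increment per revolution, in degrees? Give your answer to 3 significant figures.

T = 114.3 min = 6858.0 s.
During one orbit Earth rotates (6858.0 / 86166) × 360° = 28.65°.

28.7°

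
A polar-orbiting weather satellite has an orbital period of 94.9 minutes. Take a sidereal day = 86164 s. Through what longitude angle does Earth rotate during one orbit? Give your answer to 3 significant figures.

23.8°

T = 94.9 min = 5694.0 s.
During one orbit Earth rotates (5694.0 / 86164) × 360° = 23.79°.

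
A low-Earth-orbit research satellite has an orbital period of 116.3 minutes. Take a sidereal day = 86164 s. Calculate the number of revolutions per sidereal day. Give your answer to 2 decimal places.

12.35

T = 116.3 min = 6978.0 s.
Orbits per sidereal day = 86164 / 6978.0 = 12.348.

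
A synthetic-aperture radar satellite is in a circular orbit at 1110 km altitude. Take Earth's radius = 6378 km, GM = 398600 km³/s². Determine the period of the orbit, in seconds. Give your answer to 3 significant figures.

6450 seconds

Semi-major axis a = 6378 + 1110 = 7488 km. Period T = 2π√(a³/μ) = 2π√(7488³/398600) = 6448.5 s = 107.48 min.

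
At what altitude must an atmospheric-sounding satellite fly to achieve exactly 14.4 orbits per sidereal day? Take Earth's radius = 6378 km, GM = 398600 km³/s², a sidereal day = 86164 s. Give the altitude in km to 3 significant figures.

Required period T = 86164 / 14.4 = 5983.6 s.
From T = 2π√(a³/μ): a = (μ T²/4π²)^(1/3) = (398600 × 5983.6² / 4π²)^(1/3) = 7124 km.
Altitude h = a − R = 7124 − 6378 = 746 km.

746 km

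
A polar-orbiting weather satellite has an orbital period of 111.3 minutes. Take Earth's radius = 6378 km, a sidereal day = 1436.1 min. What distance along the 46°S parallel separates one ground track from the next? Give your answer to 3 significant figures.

T = 111.3 min = 6678.0 s.
Node shift per orbit = (6678.0/86166) × 360° = 27.90°.
Equatorial spacing = 27.90 × 111.3 km/° = 3106 km.
At 46° latitude, spacing = 3106 × cos(46°) = 2157 km.

2160 km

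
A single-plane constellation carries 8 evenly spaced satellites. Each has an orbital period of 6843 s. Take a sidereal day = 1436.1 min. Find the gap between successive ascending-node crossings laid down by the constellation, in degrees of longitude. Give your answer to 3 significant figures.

3.57°

Single-satellite node shift = (6843.0/86166) × 360° = 28.59°.
With 8 satellites evenly phased, successive equator crossings are 28.59/8 = 3.574° apart.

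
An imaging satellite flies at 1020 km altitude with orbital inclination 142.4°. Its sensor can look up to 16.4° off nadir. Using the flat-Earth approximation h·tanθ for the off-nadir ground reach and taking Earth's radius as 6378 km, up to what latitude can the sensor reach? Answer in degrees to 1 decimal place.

Retrograde orbit: the ground track reaches ±(180° − i) = ±(180 − 142.4) = ±37.6°.
Sensor half-swath on the ground ≈ 1020·tan(16.4°) = 300 km = 2.70° of latitude.
Maximum observable latitude ≈ 37.6 + 2.70 = 40.3°.

40.3°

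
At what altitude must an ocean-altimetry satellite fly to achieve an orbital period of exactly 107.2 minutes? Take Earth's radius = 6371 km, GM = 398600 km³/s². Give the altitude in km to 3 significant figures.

T = 107.2 min = 6432.0 s.
From T = 2π√(a³/μ): a = (μ T²/4π²)^(1/3) = (398600 × 6432.0² / 4π²)^(1/3) = 7475 km.
Altitude h = a − R = 7475 − 6371 = 1104 km.

1100 km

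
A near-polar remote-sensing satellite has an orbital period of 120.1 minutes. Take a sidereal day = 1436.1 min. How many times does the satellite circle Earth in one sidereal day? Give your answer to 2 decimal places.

11.96

T = 120.1 min = 7206.0 s.
Orbits per sidereal day = 86166 / 7206.0 = 11.958.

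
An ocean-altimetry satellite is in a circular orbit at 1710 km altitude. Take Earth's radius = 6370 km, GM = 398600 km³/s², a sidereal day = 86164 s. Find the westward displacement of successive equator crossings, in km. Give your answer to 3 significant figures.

Semi-major axis a = 6370 + 1710 = 8080 km. Period T = 2π√(a³/μ) = 2π√(8080³/398600) = 7228.2 s = 120.47 min.
During one orbit Earth rotates (7228.2 / 86164) × 360° = 30.20°.
At the equator that is 30.20° × (2π·6370/360) km/° = 30.20 × 111.2 = 3358 km.

3360 km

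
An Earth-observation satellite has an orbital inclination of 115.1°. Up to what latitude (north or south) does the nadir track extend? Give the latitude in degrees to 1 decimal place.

Retrograde orbit: the ground track reaches ±(180° − i) = ±(180 − 115.1) = ±64.9°.

64.9°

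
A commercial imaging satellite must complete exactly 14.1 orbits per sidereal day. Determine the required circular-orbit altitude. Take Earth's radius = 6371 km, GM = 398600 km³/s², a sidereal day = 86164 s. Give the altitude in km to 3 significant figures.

Required period T = 86164 / 14.1 = 6110.9 s.
From T = 2π√(a³/μ): a = (μ T²/4π²)^(1/3) = (398600 × 6110.9² / 4π²)^(1/3) = 7224 km.
Altitude h = a − R = 7224 − 6371 = 853 km.

853 km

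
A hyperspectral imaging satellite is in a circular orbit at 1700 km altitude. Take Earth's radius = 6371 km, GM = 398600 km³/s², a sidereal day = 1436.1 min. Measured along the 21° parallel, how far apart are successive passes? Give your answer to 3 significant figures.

Semi-major axis a = 6371 + 1700 = 8071 km. Period T = 2π√(a³/μ) = 2π√(8071³/398600) = 7216.1 s = 120.27 min.
Node shift per orbit = (7216.1/86166) × 360° = 30.15°.
Equatorial spacing = 30.15 × 111.2 km/° = 3352 km.
At 21° latitude, spacing = 3352 × cos(21°) = 3130 km.

3130 km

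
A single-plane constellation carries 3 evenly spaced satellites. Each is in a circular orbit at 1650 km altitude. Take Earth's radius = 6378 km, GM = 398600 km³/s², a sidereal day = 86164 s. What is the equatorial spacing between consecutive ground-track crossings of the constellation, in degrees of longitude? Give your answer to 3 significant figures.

Semi-major axis a = 6378 + 1650 = 8028 km. Period T = 2π√(a³/μ) = 2π√(8028³/398600) = 7158.5 s = 119.31 min.
Single-satellite node shift = (7158.5/86164) × 360° = 29.91°.
With 3 satellites evenly phased, successive equator crossings are 29.91/3 = 9.970° apart.

9.97°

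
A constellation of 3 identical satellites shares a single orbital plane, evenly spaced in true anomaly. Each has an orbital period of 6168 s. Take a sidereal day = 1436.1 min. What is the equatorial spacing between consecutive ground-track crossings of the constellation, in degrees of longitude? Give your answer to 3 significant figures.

Single-satellite node shift = (6168.0/86166) × 360° = 25.77°.
With 3 satellites evenly phased, successive equator crossings are 25.77/3 = 8.590° apart.

8.59°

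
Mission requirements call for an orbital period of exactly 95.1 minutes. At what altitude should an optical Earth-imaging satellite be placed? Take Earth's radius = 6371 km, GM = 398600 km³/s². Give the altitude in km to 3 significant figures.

531 km

T = 95.1 min = 5706.0 s.
From T = 2π√(a³/μ): a = (μ T²/4π²)^(1/3) = (398600 × 5706.0² / 4π²)^(1/3) = 6902 km.
Altitude h = a − R = 6902 − 6371 = 531 km.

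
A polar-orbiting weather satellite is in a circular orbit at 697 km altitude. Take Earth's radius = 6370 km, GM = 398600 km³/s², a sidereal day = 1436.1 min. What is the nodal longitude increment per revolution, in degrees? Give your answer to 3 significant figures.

Semi-major axis a = 6370 + 697 = 7067 km. Period T = 2π√(a³/μ) = 2π√(7067³/398600) = 5912.4 s = 98.54 min.
During one orbit Earth rotates (5912.4 / 86166) × 360° = 24.70°.

24.7°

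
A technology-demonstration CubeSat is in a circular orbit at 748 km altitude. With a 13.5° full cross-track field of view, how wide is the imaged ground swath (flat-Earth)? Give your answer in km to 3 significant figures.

177 km

Half-angle = 13.5°/2 = 6.75°.
Swath width ≈ 2h·tan(θ/2) = 2 × 748 × tan(6.75°) = 177.1 km.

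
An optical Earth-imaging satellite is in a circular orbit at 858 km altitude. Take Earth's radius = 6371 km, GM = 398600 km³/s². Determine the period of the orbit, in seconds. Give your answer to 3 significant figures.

6120 seconds

Semi-major axis a = 6371 + 858 = 7229 km. Period T = 2π√(a³/μ) = 2π√(7229³/398600) = 6116.9 s = 101.95 min.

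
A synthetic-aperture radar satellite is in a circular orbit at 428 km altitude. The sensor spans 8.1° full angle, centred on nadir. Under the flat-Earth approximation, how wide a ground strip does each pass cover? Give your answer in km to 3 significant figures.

Half-angle = 8.1°/2 = 4.05°.
Swath width ≈ 2h·tan(θ/2) = 2 × 428 × tan(4.05°) = 60.6 km.

60.6 km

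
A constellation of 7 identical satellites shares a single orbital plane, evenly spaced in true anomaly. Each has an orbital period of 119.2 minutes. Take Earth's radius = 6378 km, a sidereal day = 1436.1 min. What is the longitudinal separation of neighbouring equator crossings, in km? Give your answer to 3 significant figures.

475 km

T = 119.2 min = 7152.0 s.
Single-satellite node shift = (7152.0/86166) × 360° = 29.88°.
With 7 satellites evenly phased, successive equator crossings are 29.88/7 = 4.269° apart.
That is 4.269 × 111.3 = 475 km at the equator.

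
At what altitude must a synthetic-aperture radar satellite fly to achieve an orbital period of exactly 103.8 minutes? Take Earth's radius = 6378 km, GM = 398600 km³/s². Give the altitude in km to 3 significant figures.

T = 103.8 min = 6228.0 s.
From T = 2π√(a³/μ): a = (μ T²/4π²)^(1/3) = (398600 × 6228.0² / 4π²)^(1/3) = 7316 km.
Altitude h = a − R = 7316 − 6378 = 938 km.

938 km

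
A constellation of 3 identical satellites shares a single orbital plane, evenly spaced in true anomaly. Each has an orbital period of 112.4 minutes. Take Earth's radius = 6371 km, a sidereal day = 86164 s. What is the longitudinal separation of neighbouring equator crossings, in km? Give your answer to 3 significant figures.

T = 112.4 min = 6744.0 s.
Single-satellite node shift = (6744.0/86164) × 360° = 28.18°.
With 3 satellites evenly phased, successive equator crossings are 28.18/3 = 9.392° apart.
That is 9.392 × 111.2 = 1044 km at the equator.

1040 km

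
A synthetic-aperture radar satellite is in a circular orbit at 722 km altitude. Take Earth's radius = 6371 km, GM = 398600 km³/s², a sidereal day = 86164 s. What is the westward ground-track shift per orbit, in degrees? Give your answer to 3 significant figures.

Semi-major axis a = 6371 + 722 = 7093 km. Period T = 2π√(a³/μ) = 2π√(7093³/398600) = 5945.1 s = 99.08 min.
During one orbit Earth rotates (5945.1 / 86164) × 360° = 24.84°.

24.8°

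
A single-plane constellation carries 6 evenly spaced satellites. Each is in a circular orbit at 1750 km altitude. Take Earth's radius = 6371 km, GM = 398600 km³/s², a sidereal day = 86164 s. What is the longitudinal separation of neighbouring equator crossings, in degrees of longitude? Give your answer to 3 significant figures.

Semi-major axis a = 6371 + 1750 = 8121 km. Period T = 2π√(a³/μ) = 2π√(8121³/398600) = 7283.3 s = 121.39 min.
Single-satellite node shift = (7283.3/86164) × 360° = 30.43°.
With 6 satellites evenly phased, successive equator crossings are 30.43/6 = 5.072° apart.

5.07°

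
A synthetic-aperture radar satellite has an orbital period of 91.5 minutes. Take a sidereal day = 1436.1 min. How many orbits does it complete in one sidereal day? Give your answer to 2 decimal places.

T = 91.5 min = 5490.0 s.
Orbits per sidereal day = 86166 / 5490.0 = 15.695.

15.70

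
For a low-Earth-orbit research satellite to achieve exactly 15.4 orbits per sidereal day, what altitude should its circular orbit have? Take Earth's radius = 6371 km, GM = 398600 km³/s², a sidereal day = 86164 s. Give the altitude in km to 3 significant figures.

441 km

Required period T = 86164 / 15.4 = 5595.1 s.
From T = 2π√(a³/μ): a = (μ T²/4π²)^(1/3) = (398600 × 5595.1² / 4π²)^(1/3) = 6812 km.
Altitude h = a − R = 6812 − 6371 = 441 km.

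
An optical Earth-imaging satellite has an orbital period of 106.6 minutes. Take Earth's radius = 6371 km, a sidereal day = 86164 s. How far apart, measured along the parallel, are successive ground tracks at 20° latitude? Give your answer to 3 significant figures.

T = 106.6 min = 6396.0 s.
Node shift per orbit = (6396.0/86164) × 360° = 26.72°.
Equatorial spacing = 26.72 × 111.2 km/° = 2971 km.
At 20° latitude, spacing = 2971 × cos(20°) = 2792 km.

2790 km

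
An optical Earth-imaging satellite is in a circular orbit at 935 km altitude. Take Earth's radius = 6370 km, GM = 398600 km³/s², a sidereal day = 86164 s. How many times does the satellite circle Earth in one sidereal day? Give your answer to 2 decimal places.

13.87

Semi-major axis a = 6370 + 935 = 7305 km. Period T = 2π√(a³/μ) = 2π√(7305³/398600) = 6213.6 s = 103.56 min.
Orbits per sidereal day = 86164 / 6213.6 = 13.867.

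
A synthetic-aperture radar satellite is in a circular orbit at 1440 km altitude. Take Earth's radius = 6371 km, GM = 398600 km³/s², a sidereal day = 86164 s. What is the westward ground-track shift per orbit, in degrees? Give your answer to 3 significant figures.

Semi-major axis a = 6371 + 1440 = 7811 km. Period T = 2π√(a³/μ) = 2π√(7811³/398600) = 6870.2 s = 114.50 min.
During one orbit Earth rotates (6870.2 / 86164) × 360° = 28.70°.

28.7°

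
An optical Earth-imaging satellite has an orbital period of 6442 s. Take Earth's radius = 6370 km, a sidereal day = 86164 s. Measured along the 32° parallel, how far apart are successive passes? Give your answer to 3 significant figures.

Node shift per orbit = (6442.0/86164) × 360° = 26.92°.
Equatorial spacing = 26.92 × 111.2 km/° = 2992 km.
At 32° latitude, spacing = 2992 × cos(32°) = 2538 km.

2540 km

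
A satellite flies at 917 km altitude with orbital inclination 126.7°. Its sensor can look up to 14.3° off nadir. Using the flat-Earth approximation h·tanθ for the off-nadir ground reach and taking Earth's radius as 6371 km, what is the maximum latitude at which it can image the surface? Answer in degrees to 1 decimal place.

Retrograde orbit: the ground track reaches ±(180° − i) = ±(180 − 126.7) = ±53.3°.
Sensor half-swath on the ground ≈ 917·tan(14.3°) = 234 km = 2.10° of latitude.
Maximum observable latitude ≈ 53.3 + 2.10 = 55.4°.

55.4°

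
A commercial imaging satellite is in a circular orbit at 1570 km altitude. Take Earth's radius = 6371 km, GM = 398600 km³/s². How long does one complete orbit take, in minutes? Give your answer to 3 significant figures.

Semi-major axis a = 6371 + 1570 = 7941 km. Period T = 2π√(a³/μ) = 2π√(7941³/398600) = 7042.5 s = 117.37 min.

117 min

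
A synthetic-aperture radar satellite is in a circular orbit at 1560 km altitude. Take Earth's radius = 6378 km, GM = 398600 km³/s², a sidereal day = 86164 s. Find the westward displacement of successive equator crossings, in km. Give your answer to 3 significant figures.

3270 km

Semi-major axis a = 6378 + 1560 = 7938 km. Period T = 2π√(a³/μ) = 2π√(7938³/398600) = 7038.5 s = 117.31 min.
During one orbit Earth rotates (7038.5 / 86164) × 360° = 29.41°.
At the equator that is 29.41° × (2π·6378/360) km/° = 29.41 × 111.3 = 3274 km.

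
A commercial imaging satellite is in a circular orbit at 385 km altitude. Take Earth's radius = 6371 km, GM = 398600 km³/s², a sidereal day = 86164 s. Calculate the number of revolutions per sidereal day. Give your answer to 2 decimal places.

15.59

Semi-major axis a = 6371 + 385 = 6756 km. Period T = 2π√(a³/μ) = 2π√(6756³/398600) = 5526.4 s = 92.11 min.
Orbits per sidereal day = 86164 / 5526.4 = 15.591.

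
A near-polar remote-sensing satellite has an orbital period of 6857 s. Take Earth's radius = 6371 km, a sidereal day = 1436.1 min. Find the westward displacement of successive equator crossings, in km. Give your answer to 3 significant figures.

3190 km

During one orbit Earth rotates (6857.0 / 86166) × 360° = 28.65°.
At the equator that is 28.65° × (2π·6371/360) km/° = 28.65 × 111.2 = 3186 km.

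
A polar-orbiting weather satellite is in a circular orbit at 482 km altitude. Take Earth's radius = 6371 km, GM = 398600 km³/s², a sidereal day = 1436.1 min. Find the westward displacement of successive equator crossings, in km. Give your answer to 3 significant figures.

Semi-major axis a = 6371 + 482 = 6853 km. Period T = 2π√(a³/μ) = 2π√(6853³/398600) = 5645.9 s = 94.10 min.
During one orbit Earth rotates (5645.9 / 86166) × 360° = 23.59°.
At the equator that is 23.59° × (2π·6371/360) km/° = 23.59 × 111.2 = 2623 km.

2620 km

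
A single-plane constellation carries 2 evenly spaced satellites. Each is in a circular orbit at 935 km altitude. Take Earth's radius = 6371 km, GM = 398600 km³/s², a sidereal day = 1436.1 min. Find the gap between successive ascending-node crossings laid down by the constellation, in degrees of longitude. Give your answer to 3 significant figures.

Semi-major axis a = 6371 + 935 = 7306 km. Period T = 2π√(a³/μ) = 2π√(7306³/398600) = 6214.9 s = 103.58 min.
Single-satellite node shift = (6214.9/86166) × 360° = 25.97°.
With 2 satellites evenly phased, successive equator crossings are 25.97/2 = 12.983° apart.

13.0°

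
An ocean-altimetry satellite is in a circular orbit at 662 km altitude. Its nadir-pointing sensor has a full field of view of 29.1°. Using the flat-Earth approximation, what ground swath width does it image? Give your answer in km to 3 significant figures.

344 km

Half-angle = 29.1°/2 = 14.55°.
Swath width ≈ 2h·tan(θ/2) = 2 × 662 × tan(14.55°) = 343.6 km.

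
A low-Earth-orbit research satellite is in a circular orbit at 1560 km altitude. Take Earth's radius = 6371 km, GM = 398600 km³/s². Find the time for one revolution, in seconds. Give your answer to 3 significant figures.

Semi-major axis a = 6371 + 1560 = 7931 km. Period T = 2π√(a³/μ) = 2π√(7931³/398600) = 7029.2 s = 117.15 min.

7030 seconds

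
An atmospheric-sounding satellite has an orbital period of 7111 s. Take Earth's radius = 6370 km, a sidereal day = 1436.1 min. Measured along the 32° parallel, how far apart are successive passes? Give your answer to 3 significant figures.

Node shift per orbit = (7111.0/86166) × 360° = 29.71°.
Equatorial spacing = 29.71 × 111.2 km/° = 3303 km.
At 32° latitude, spacing = 3303 × cos(32°) = 2801 km.

2800 km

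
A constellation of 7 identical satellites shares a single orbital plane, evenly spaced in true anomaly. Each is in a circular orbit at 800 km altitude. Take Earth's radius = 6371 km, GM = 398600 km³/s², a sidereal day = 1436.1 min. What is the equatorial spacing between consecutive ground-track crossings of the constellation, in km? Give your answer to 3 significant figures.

401 km

Semi-major axis a = 6371 + 800 = 7171 km. Period T = 2π√(a³/μ) = 2π√(7171³/398600) = 6043.4 s = 100.72 min.
Single-satellite node shift = (6043.4/86166) × 360° = 25.25°.
With 7 satellites evenly phased, successive equator crossings are 25.25/7 = 3.607° apart.
That is 3.607 × 111.2 = 401 km at the equator.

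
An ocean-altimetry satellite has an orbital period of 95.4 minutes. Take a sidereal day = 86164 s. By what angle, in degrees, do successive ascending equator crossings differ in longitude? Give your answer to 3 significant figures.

23.9°

T = 95.4 min = 5724.0 s.
During one orbit Earth rotates (5724.0 / 86164) × 360° = 23.92°.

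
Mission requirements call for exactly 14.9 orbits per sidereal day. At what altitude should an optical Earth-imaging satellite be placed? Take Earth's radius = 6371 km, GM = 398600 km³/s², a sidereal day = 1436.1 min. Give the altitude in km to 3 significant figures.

Required period T = 86166 / 14.9 = 5783.0 s.
From T = 2π√(a³/μ): a = (μ T²/4π²)^(1/3) = (398600 × 5783.0² / 4π²)^(1/3) = 6963 km.
Altitude h = a − R = 6963 − 6371 = 592 km.

592 km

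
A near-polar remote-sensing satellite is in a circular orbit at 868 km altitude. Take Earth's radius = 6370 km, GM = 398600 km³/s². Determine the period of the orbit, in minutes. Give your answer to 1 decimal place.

102.1 min

Semi-major axis a = 6370 + 868 = 7238 km. Period T = 2π√(a³/μ) = 2π√(7238³/398600) = 6128.3 s = 102.14 min.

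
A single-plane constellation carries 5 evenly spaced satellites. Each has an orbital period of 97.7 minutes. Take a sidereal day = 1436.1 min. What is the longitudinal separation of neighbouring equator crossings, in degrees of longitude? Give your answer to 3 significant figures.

4.90°

T = 97.7 min = 5862.0 s.
Single-satellite node shift = (5862.0/86166) × 360° = 24.49°.
With 5 satellites evenly phased, successive equator crossings are 24.49/5 = 4.898° apart.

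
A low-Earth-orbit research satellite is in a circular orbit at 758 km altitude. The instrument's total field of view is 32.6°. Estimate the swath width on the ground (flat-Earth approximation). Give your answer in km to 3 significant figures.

443 km

Half-angle = 32.6°/2 = 16.3°.
Swath width ≈ 2h·tan(θ/2) = 2 × 758 × tan(16.3°) = 443.3 km.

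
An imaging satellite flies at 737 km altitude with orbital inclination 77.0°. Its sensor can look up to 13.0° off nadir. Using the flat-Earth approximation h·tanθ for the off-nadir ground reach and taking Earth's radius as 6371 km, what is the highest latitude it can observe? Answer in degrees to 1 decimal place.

78.5°

For a prograde orbit the ground track reaches latitude ±i = ±77.0°.
Sensor half-swath on the ground ≈ 737·tan(13.0°) = 170 km = 1.53° of latitude.
Maximum observable latitude ≈ 77.0 + 1.53 = 78.5°.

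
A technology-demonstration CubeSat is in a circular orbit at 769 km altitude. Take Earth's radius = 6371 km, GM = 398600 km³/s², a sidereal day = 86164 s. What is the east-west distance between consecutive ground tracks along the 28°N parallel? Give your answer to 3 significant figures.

Semi-major axis a = 6371 + 769 = 7140 km. Period T = 2π√(a³/μ) = 2π√(7140³/398600) = 6004.2 s = 100.07 min.
Node shift per orbit = (6004.2/86164) × 360° = 25.09°.
Equatorial spacing = 25.09 × 111.2 km/° = 2789 km.
At 28° latitude, spacing = 2789 × cos(28°) = 2463 km.

2460 km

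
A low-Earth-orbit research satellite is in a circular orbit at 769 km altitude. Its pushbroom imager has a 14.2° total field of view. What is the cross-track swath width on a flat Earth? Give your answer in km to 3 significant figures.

Half-angle = 14.2°/2 = 7.1°.
Swath width ≈ 2h·tan(θ/2) = 2 × 769 × tan(7.1°) = 191.6 km.

192 km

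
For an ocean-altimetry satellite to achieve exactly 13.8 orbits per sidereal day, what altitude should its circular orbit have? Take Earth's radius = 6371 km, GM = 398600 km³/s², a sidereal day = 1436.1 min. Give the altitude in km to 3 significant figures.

958 km

Required period T = 86166 / 13.8 = 6243.9 s.
From T = 2π√(a³/μ): a = (μ T²/4π²)^(1/3) = (398600 × 6243.9² / 4π²)^(1/3) = 7329 km.
Altitude h = a − R = 7329 − 6371 = 958 km.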